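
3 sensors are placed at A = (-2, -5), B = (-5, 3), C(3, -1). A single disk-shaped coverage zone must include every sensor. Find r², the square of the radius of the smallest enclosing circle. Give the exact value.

Side lengths²: AB² = 73, AC² = 41, BC² = 80.
Since BC² = 80 < 73 + 41 = 114, the triangle is acute, so the smallest enclosing circle is the circumcircle.
Circumcentre = (-43/26, -4/13), r² = 14965/676.

14965/676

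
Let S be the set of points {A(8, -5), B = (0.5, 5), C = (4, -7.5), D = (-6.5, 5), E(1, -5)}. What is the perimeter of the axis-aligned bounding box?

Width = max x − min x = 8 − (-6.5) = 14.5.
Height = max y − min y = 5 − (-7.5) = 12.5.
Perimeter = 2(14.5 + 12.5) = 54.

54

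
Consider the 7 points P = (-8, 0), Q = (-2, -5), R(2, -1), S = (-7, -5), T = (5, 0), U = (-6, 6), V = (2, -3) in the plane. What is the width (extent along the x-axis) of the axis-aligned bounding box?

13

max x = 5, min x = -8, so width = 13.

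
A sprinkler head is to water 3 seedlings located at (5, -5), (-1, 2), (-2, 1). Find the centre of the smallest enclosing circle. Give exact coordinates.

(45/26, -45/26)

Call the three points A, B, C in the order given.
Side lengths²: AB² = 85, AC² = 85, BC² = 2.
Since AC² = 85 < 85 + 2 = 87, the triangle is acute, so the smallest enclosing circle is the circumcircle.
Circumcentre = (45/26, -45/26), r² = 7225/338.
Centre = (45/26, -45/26).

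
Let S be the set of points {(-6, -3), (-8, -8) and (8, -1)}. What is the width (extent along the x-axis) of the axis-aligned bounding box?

16

max x = 8, min x = -8, so width = 16.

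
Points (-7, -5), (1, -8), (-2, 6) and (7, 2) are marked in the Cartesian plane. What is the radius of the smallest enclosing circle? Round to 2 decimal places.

7.83

A smallest enclosing disk is always determined by at most three of the input points on its boundary.
The farthest pair is (-7, -5)–(7, 2) with squared distance 245. The circle on this segment as diameter has centre (0, -1.5) and r² = 245/4 = 61.25.
Check (1, -8): distance² to centre = 43.25 ≤ 61.25, so it lies inside.
All remaining points lie in this disk, and no smaller disk contains both endpoints, so this is the minimum enclosing circle.
r = √(61.25) ≈ 7.83.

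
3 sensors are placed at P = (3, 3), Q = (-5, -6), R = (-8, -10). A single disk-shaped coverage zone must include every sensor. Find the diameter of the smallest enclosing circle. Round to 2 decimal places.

Side lengths²: PQ² = 145, PR² = 290, QR² = 25.
Since PR² = 290 ≥ 145 + 25 = 170, the angle opposite PR is not acute, so the smallest enclosing circle has PR as diameter.
Centre = midpoint of PR = (-2.5, -3.5), r² = 290/4 = 72.5.
Diameter = 2r = 2√(72.5) ≈ 17.03.

17.03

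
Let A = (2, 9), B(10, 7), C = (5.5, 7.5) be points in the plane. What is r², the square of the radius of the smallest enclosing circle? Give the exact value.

17

Side lengths²: AB² = 68, AC² = 14.5, BC² = 20.5.
Since AB² = 68 ≥ 20.5 + 14.5 = 35, the angle opposite AB is not acute, so the smallest enclosing circle has AB as diameter.
Centre = midpoint of AB = (6, 8), r² = 68/4 = 17.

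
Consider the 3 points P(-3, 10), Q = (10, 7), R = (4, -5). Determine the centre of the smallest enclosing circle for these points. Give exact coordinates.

Side lengths²: PQ² = 178, PR² = 274, QR² = 180.
Since PR² = 274 < 180 + 178 = 358, the triangle is acute, so the smallest enclosing circle is the circumcircle.
Circumcentre = (67/29, 97/29), r² = 60965/841.
Centre = (67/29, 97/29).

(67/29, 97/29)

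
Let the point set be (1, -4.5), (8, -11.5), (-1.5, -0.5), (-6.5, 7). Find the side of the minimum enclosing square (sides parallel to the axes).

18.5

The bounding box has width 14.5 and height 18.5.
An axis-aligned square enclosing the set must have side ≥ max(width, height).
So the minimum side is max(14.5, 18.5) = 18.5.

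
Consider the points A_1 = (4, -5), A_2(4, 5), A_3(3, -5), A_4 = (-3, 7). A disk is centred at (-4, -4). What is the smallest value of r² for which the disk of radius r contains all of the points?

The required radius is the distance from (-4, -4) to the farthest point.
Squared distances: 65, 145, 50, 122.
Maximum is 145, attained at A_2.

145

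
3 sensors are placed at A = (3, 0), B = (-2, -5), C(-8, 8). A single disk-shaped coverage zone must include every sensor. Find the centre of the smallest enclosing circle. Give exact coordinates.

Side lengths²: AB² = 50, AC² = 185, BC² = 205.
Since BC² = 205 < 185 + 50 = 235, the triangle is acute, so the smallest enclosing circle is the circumcircle.
Circumcentre = (-151/38, 75/38), r² = 37925/722.
Centre = (-151/38, 75/38).

(-151/38, 75/38)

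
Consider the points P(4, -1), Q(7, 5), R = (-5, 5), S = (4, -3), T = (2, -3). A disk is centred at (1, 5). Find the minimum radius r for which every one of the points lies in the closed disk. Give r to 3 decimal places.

The required radius is the distance from (1, 5) to the farthest point.
Squared distances: 45, 36, 36, 73, 65.
Maximum is 73, attained at S.
r = √73 ≈ 8.544.

8.544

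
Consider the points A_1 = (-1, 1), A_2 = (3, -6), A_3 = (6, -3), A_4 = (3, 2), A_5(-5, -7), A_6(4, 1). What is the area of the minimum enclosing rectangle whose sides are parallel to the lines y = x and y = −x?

In coordinates u = x + y, v = x − y the rectangle is axis-aligned; the map (x,y)→(u,v) scales areas by 2.
u-values: 0, -3, 3, 5, -12, 5; range = 5 − (-12) = 17.
v-values: -2, 9, 9, 1, 2, 3; range = 9 − (-2) = 11.
Area = (17 × 11) / 2 = 93.5.

93.5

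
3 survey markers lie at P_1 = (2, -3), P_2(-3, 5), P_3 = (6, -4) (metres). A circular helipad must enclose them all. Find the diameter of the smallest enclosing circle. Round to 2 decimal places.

12.73

Side lengths²: P_1P_2² = 89, P_1P_3² = 17, P_2P_3² = 162.
Since P_2P_3² = 162 ≥ 89 + 17 = 106, the angle opposite P_2P_3 is not acute, so the smallest enclosing circle has P_2P_3 as diameter.
Centre = midpoint of P_2P_3 = (1.5, 0.5), r² = 162/4 = 40.5.
Diameter = 2r = 2√(40.5) ≈ 12.73.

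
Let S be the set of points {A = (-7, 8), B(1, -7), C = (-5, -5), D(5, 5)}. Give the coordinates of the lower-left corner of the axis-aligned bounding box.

x-range [-7, 5], y-range [-7, 8].
The lower-left corner is (-7, -7).

(-7, -7)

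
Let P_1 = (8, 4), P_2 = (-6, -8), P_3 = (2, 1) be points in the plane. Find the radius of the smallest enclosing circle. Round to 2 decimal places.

Side lengths²: P_1P_2² = 340, P_1P_3² = 45, P_2P_3² = 145.
Since P_1P_2² = 340 ≥ 145 + 45 = 190, the angle opposite P_1P_2 is not acute, so the smallest enclosing circle has P_1P_2 as diameter.
Centre = midpoint of P_1P_2 = (1, -2), r² = 340/4 = 85.
r = √85 ≈ 9.22.

9.22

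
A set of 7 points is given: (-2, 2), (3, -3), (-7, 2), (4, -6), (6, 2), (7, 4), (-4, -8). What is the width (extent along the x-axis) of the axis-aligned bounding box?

14

max x = 7, min x = -7, so width = 14.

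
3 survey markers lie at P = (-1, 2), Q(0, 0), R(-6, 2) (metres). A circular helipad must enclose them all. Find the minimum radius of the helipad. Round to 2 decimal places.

Side lengths²: PQ² = 5, PR² = 25, QR² = 40.
Since QR² = 40 ≥ 25 + 5 = 30, the angle opposite QR is not acute, so the smallest enclosing circle has QR as diameter.
Centre = midpoint of QR = (-3, 1), r² = 40/4 = 10.
r = √10 ≈ 3.16.

3.16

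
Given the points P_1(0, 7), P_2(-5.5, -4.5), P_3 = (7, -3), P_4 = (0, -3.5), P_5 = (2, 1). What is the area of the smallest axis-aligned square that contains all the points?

156.25

The bounding box has width 12.5 and height 11.5.
An axis-aligned square enclosing the set must have side ≥ max(width, height).
So the minimum side is max(12.5, 11.5) = 12.5.
Area = 12.5² = 156.25.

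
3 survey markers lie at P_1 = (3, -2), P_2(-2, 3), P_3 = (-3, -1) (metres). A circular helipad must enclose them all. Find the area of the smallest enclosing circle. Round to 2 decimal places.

39.52

Side lengths²: P_1P_2² = 50, P_1P_3² = 37, P_2P_3² = 17.
Since P_1P_2² = 50 < 37 + 17 = 54, the triangle is acute, so the smallest enclosing circle is the circumcircle.
Circumcentre = (0.3, 0.3), r² = 12.58.
Area = π·r² = π·12.58 ≈ 39.52.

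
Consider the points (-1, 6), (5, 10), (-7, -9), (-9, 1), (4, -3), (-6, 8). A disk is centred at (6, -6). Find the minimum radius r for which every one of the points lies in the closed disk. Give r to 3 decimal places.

The required radius is the distance from (6, -6) to the farthest point.
Squared distances: 193, 257, 178, 274, 13, 340.
Maximum is 340, attained at (-6, 8).
r = √340 ≈ 18.439.

18.439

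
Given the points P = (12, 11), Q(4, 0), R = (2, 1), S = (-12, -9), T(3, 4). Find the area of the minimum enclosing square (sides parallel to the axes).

The bounding box has width 24 and height 20.
An axis-aligned square enclosing the set must have side ≥ max(width, height).
So the minimum side is max(24, 20) = 24.
Area = 24² = 576.

576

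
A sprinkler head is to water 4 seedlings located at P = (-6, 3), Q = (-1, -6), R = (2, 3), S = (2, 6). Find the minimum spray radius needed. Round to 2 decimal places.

The minimum enclosing circle of a finite set is fixed by two of the points (as a diameter) or three (as a circumcircle).
The minimum enclosing circle is determined by three boundary points: P, Q, S.
Their circumcentre is (-23/58, 13/58) with r² = 65773/1682.
The farthest remaining point R is at distance² 22621/1682 ≤ 65773/1682.
r = √(65773/1682) ≈ 6.25.

6.25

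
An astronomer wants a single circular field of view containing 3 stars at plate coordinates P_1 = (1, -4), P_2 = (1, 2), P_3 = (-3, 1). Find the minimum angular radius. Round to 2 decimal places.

3.30

Side lengths²: P_1P_2² = 36, P_1P_3² = 41, P_2P_3² = 17.
Since P_1P_3² = 41 < 36 + 17 = 53, the triangle is acute, so the smallest enclosing circle is the circumcircle.
Circumcentre = (-0.375, -1), r² = 10.890625.
r = √(10.890625) ≈ 3.30.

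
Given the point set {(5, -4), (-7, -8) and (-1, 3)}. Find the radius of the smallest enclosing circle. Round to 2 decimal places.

Call the three points A, B, C in the order given.
Side lengths²: AB² = 160, AC² = 85, BC² = 157.
Since AB² = 160 < 157 + 85 = 242, the triangle is acute, so the smallest enclosing circle is the circumcircle.
Circumcentre = (-95/54, -67/18), r² = 66725/1458.
r = √(66725/1458) ≈ 6.76.

6.76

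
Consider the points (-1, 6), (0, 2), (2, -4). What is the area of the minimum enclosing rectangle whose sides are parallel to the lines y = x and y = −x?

45.5

In coordinates u = x + y, v = x − y the rectangle is axis-aligned; the map (x,y)→(u,v) scales areas by 2.
u-values: 5, 2, -2; range = 5 − (-2) = 7.
v-values: -7, -2, 6; range = 6 − (-7) = 13.
Area = (7 × 13) / 2 = 45.5.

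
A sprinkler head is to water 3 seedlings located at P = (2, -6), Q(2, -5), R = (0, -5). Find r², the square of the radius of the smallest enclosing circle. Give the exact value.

Side lengths²: PQ² = 1, PR² = 5, QR² = 4.
Since PR² = 5 ≥ 4 + 1 = 5, the angle opposite PR is not acute, so the smallest enclosing circle has PR as diameter.
Centre = midpoint of PR = (1, -5.5), r² = 5/4 = 1.25.

1.25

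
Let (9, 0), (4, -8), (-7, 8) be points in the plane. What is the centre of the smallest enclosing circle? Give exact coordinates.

Call the three points A, B, C in the order given.
Side lengths²: AB² = 89, AC² = 320, BC² = 377.
Since BC² = 377 < 320 + 89 = 409, the triangle is acute, so the smallest enclosing circle is the circumcircle.
Circumcentre = (-31/42, 11/21), r² = 167765/1764.
Centre = (-31/42, 11/21).

(-31/42, 11/21)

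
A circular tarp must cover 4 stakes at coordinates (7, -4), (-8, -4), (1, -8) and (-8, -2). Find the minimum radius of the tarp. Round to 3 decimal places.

The minimum enclosing circle of a finite set is fixed by two of the points (as a diameter) or three (as a circumcircle).
The farthest pair is (7, -4)–(-8, -2) with squared distance 229. The circle on this segment as diameter has centre (-0.5, -3) and r² = 229/4 = 57.25.
Check (-8, -4): distance² to centre = 57.25 ≤ 57.25, so it lies inside.
All remaining points lie in this disk, and no smaller disk contains both endpoints, so this is the minimum enclosing circle.
r = √(57.25) ≈ 7.566.

7.566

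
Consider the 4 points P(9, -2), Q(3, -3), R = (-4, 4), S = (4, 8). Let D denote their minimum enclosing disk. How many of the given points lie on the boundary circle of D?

3

The minimum enclosing circle of a finite set is fixed by two of the points (as a diameter) or three (as a circumcircle).
The farthest pair is P–R with squared distance 205. The circle on this segment as diameter has centre (2.5, 1) and r² = 205/4 = 51.25.
Check Q: distance² to centre = 16.25 ≤ 51.25, so it lies inside.
All remaining points lie in this disk, and no smaller disk contains both endpoints, so this is the minimum enclosing circle.
The points at distance exactly r from the centre are P, R, S — 3 points.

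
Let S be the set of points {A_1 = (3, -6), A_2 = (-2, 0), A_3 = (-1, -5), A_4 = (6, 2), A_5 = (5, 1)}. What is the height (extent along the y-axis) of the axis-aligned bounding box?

max y = 2, min y = -6, so height = 8.

8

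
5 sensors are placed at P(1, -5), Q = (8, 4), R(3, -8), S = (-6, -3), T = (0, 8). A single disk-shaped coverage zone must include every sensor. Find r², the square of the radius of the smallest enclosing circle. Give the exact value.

By Welzl's lemma the MEC is supported by two points (diametrically opposite) or three points (on a circumcircle).
The farthest pair is R–T with squared distance 265. The circle on this segment as diameter has centre (1.5, 0) and r² = 265/4 = 66.25.
Check P: distance² to centre = 25.25 ≤ 66.25, so it lies inside.
All remaining points lie in this disk, and no smaller disk contains both endpoints, so this is the minimum enclosing circle.

66.25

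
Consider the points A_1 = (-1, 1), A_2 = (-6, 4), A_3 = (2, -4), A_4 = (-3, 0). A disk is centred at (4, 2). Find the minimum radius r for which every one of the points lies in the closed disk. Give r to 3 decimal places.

10.198

The required radius is the distance from (4, 2) to the farthest point.
Squared distances: 26, 104, 40, 53.
Maximum is 104, attained at A_2.
r = √104 ≈ 10.198.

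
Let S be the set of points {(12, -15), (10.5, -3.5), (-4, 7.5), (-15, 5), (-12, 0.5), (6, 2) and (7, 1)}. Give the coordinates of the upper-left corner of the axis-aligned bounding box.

(-15, 7.5)

x-range [-15, 12], y-range [-15, 7.5].
The upper-left corner is (-15, 7.5).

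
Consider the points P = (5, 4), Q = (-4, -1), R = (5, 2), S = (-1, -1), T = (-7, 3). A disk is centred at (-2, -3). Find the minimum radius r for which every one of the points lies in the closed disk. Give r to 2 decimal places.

9.90

The required radius is the distance from (-2, -3) to the farthest point.
Squared distances: 98, 8, 74, 5, 61.
Maximum is 98, attained at P.
r = √98 ≈ 9.90.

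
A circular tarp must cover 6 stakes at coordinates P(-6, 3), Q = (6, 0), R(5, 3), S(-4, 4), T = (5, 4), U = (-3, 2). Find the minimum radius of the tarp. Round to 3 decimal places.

The minimum enclosing circle of a finite set is fixed by two of the points (as a diameter) or three (as a circumcircle).
The farthest pair is P–Q with squared distance 153. The circle on this segment as diameter has centre (0, 1.5) and r² = 153/4 = 38.25.
Check R: distance² to centre = 27.25 ≤ 38.25, so it lies inside.
All remaining points lie in this disk, and no smaller disk contains both endpoints, so this is the minimum enclosing circle.
r = √(38.25) ≈ 6.185.

6.185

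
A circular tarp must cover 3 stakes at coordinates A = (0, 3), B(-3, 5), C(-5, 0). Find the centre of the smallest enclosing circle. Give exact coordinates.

(-107/38, 77/38)

Side lengths²: AB² = 13, AC² = 34, BC² = 29.
Since AC² = 34 < 29 + 13 = 42, the triangle is acute, so the smallest enclosing circle is the circumcircle.
Circumcentre = (-107/38, 77/38), r² = 6409/722.
Centre = (-107/38, 77/38).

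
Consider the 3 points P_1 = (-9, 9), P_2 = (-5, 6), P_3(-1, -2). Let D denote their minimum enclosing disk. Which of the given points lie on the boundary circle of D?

P_1, P_3

Side lengths²: P_1P_2² = 25, P_1P_3² = 185, P_2P_3² = 80.
Since P_1P_3² = 185 ≥ 80 + 25 = 105, the angle opposite P_1P_3 is not acute, so the smallest enclosing circle has P_1P_3 as diameter.
Centre = midpoint of P_1P_3 = (-5, 3.5), r² = 185/4 = 46.25.
The points at distance exactly r from the centre are P_1, P_3 — 2 points.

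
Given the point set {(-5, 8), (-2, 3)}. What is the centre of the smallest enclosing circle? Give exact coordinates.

(-3.5, 5.5)

The smallest circle enclosing two points has them as diameter endpoints.
Centre = midpoint = (-3.5, 5.5); r² = |(-5, 8)−(-2, 3)|²/4 = 34/4 = 8.5.
Centre = (-3.5, 5.5).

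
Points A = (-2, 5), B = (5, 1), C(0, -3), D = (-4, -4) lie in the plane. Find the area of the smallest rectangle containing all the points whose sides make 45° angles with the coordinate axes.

77

In coordinates u = x + y, v = x − y the rectangle is axis-aligned; the map (x,y)→(u,v) scales areas by 2.
u-values: 3, 6, -3, -8; range = 6 − (-8) = 14.
v-values: -7, 4, 3, 0; range = 4 − (-7) = 11.
Area = (14 × 11) / 2 = 77.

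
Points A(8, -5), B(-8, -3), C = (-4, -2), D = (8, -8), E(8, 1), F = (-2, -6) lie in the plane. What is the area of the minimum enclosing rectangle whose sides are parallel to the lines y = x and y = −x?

210

In coordinates u = x + y, v = x − y the rectangle is axis-aligned; the map (x,y)→(u,v) scales areas by 2.
u-values: 3, -11, -6, 0, 9, -8; range = 9 − (-11) = 20.
v-values: 13, -5, -2, 16, 7, 4; range = 16 − (-5) = 21.
Area = (20 × 21) / 2 = 210.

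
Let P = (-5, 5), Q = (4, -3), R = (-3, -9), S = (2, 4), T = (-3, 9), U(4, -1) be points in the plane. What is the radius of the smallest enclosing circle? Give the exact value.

9

The farthest pair is R–T with squared distance 324. The circle on this segment as diameter has centre (-3, 0) and r² = 324/4 = 81.
Check P: distance² to centre = 29 ≤ 81, so it lies inside.
All remaining points lie in this disk, and no smaller disk contains both endpoints, so this is the minimum enclosing circle.
r = √81 = 9.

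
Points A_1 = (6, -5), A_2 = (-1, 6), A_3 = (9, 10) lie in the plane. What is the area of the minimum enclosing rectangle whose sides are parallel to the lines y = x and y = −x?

162

In coordinates u = x + y, v = x − y the rectangle is axis-aligned; the map (x,y)→(u,v) scales areas by 2.
u-values: 1, 5, 19; range = 19 − 1 = 18.
v-values: 11, -7, -1; range = 11 − (-7) = 18.
Area = (18 × 18) / 2 = 162.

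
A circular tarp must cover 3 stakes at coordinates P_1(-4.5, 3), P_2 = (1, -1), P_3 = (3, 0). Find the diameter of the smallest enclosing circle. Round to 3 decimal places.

8.078

Side lengths²: P_1P_2² = 46.25, P_1P_3² = 65.25, P_2P_3² = 5.
Since P_1P_3² = 65.25 ≥ 46.25 + 5 = 51.25, the angle opposite P_1P_3 is not acute, so the smallest enclosing circle has P_1P_3 as diameter.
Centre = midpoint of P_1P_3 = (-0.75, 1.5), r² = 65.25/4 = 16.3125.
Diameter = 2r = 2√(16.3125) ≈ 8.078.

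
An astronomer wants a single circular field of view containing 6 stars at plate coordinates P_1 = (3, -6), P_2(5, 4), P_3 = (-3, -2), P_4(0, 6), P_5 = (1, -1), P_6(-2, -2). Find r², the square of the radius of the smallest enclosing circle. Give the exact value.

The minimum enclosing circle of a finite set is fixed by two of the points (as a diameter) or three (as a circumcircle).
The farthest pair is P_1–P_4 with squared distance 153. The circle on this segment as diameter has centre (1.5, 0) and r² = 153/4 = 38.25.
Check P_2: distance² to centre = 28.25 ≤ 38.25, so it lies inside.
All remaining points lie in this disk, and no smaller disk contains both endpoints, so this is the minimum enclosing circle.

38.25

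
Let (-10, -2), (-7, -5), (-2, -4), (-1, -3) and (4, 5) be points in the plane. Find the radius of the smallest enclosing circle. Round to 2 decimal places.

The minimum enclosing circle of a finite set is fixed by two of the points (as a diameter) or three (as a circumcircle).
The farthest pair is (-10, -2)–(4, 5) with squared distance 245. The circle on this segment as diameter has centre (-3, 1.5) and r² = 245/4 = 61.25.
Check (-7, -5): distance² to centre = 58.25 ≤ 61.25, so it lies inside.
All remaining points lie in this disk, and no smaller disk contains both endpoints, so this is the minimum enclosing circle.
r = √(61.25) ≈ 7.83.

7.83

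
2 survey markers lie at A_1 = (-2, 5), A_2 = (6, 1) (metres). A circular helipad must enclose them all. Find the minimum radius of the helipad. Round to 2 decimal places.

4.47

The smallest circle enclosing two points has them as diameter endpoints.
Centre = midpoint = (2, 3); r² = |A_1A_2|²/4 = 80/4 = 20.
r = √20 ≈ 4.47.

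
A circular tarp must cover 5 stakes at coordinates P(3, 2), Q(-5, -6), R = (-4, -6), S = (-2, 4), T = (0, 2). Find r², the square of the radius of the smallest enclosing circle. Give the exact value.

3161/98

The minimum enclosing circle of a finite set is fixed by two of the points (as a diameter) or three (as a circumcircle).
The minimum enclosing circle is determined by three boundary points: P, Q, S.
Their circumcentre is (-19/14, -23/14) with r² = 3161/98.
The farthest remaining point R is at distance² 2545/98 ≤ 3161/98.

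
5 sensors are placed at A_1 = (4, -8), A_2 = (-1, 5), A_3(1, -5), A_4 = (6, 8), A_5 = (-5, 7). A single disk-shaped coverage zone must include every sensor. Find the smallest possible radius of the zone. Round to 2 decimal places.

The minimum enclosing circle of a finite set is fixed by two of the points (as a diameter) or three (as a circumcircle).
The minimum enclosing circle is determined by three boundary points: A_1, A_4, A_5.
Their circumcentre is (33/29, 14/29) with r² = 67405/841.
The farthest remaining point A_3 is at distance² 25297/841 ≤ 67405/841.
r = √(67405/841) ≈ 8.95.

8.95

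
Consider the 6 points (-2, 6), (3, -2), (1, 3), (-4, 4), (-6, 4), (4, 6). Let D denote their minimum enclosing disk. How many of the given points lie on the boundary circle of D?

The minimum enclosing circle is determined by three boundary points: (3, -2), (-6, 4), (4, 6).
Their circumcentre is (-0.5, 2.5) with r² = 32.5.
The farthest remaining point (-2, 6) is at distance² 14.5 ≤ 32.5.
The points at distance exactly r from the centre are (3, -2), (-6, 4), (4, 6) — 3 points.

3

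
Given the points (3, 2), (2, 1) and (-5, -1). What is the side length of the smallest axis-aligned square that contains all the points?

8

The bounding box has width 8 and height 3.
An axis-aligned square enclosing the set must have side ≥ max(width, height).
So the minimum side is max(8, 3) = 8.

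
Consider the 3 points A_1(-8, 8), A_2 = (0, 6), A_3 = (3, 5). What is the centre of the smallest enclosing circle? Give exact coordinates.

Side lengths²: A_1A_2² = 68, A_1A_3² = 130, A_2A_3² = 10.
Since A_1A_3² = 130 ≥ 68 + 10 = 78, the angle opposite A_1A_3 is not acute, so the smallest enclosing circle has A_1A_3 as diameter.
Centre = midpoint of A_1A_3 = (-2.5, 6.5), r² = 130/4 = 32.5.
Centre = (-2.5, 6.5).

(-2.5, 6.5)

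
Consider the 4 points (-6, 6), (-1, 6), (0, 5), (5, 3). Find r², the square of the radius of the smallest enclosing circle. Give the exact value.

32.5

The minimum enclosing circle of a finite set is fixed by two of the points (as a diameter) or three (as a circumcircle).
The farthest pair is (-6, 6)–(5, 3) with squared distance 130. The circle on this segment as diameter has centre (-0.5, 4.5) and r² = 130/4 = 32.5.
Check (-1, 6): distance² to centre = 2.5 ≤ 32.5, so it lies inside.
All remaining points lie in this disk, and no smaller disk contains both endpoints, so this is the minimum enclosing circle.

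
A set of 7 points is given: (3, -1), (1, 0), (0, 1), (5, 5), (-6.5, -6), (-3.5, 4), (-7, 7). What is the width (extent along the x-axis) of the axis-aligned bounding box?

max x = 5, min x = -7, so width = 12.

12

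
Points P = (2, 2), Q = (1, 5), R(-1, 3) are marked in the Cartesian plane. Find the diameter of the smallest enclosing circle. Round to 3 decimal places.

3.536

Side lengths²: PQ² = 10, PR² = 10, QR² = 8.
Since PR² = 10 < 10 + 8 = 18, the triangle is acute, so the smallest enclosing circle is the circumcircle.
Circumcentre = (0.75, 3.25), r² = 3.125.
Diameter = 2r = 2√(3.125) ≈ 3.536.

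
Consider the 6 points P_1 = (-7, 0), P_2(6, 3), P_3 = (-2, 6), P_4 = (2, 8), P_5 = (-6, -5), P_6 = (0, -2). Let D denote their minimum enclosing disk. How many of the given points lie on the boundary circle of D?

3

The minimum enclosing circle is determined by three boundary points: P_2, P_4, P_5.
Their circumcentre is (-33/23, 53/46) with r² = 124189/2116.
The farthest remaining point P_1 is at distance² 68345/2116 ≤ 124189/2116.
The points at distance exactly r from the centre are P_2, P_4, P_5 — 3 points.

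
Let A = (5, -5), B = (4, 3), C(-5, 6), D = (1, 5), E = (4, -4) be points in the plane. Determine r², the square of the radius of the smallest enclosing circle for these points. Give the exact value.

55.25

By Welzl's lemma the MEC is supported by two points (diametrically opposite) or three points (on a circumcircle).
The farthest pair is A–C with squared distance 221. The circle on this segment as diameter has centre (0, 0.5) and r² = 221/4 = 55.25.
Check B: distance² to centre = 22.25 ≤ 55.25, so it lies inside.
All remaining points lie in this disk, and no smaller disk contains both endpoints, so this is the minimum enclosing circle.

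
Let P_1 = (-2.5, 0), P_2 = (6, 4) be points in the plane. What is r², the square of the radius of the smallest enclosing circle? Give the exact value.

22.0625

The smallest circle enclosing two points has them as diameter endpoints.
Centre = midpoint = (1.75, 2); r² = |P_1P_2|²/4 = 88.25/4 = 22.0625.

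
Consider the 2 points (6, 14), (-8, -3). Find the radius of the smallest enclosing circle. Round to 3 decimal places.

The smallest circle enclosing two points has them as diameter endpoints.
Centre = midpoint = (-1, 5.5); r² = |(6, 14)−(-8, -3)|²/4 = 485/4 = 121.25.
r = √(121.25) ≈ 11.011.

11.011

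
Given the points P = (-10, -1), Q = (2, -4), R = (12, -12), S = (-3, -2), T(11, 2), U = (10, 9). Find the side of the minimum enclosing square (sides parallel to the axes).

22

The bounding box has width 22 and height 21.
An axis-aligned square enclosing the set must have side ≥ max(width, height).
So the minimum side is max(22, 21) = 22.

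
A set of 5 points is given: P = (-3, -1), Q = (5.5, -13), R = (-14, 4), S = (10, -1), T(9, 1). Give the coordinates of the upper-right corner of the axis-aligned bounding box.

(10, 4)

x-range [-14, 10], y-range [-13, 4].
The upper-right corner is (10, 4).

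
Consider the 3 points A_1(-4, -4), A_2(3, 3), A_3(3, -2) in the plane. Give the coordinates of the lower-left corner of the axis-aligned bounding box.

(-4, -4)

x-range [-4, 3], y-range [-4, 3].
The lower-left corner is (-4, -4).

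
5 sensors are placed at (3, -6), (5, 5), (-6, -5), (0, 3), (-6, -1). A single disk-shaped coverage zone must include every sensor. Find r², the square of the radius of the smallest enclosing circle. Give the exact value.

A smallest enclosing disk is always determined by at most three of the input points on its boundary.
The farthest pair is (5, 5)–(-6, -5) with squared distance 221. The circle on this segment as diameter has centre (-0.5, 0) and r² = 221/4 = 55.25.
Check (3, -6): distance² to centre = 48.25 ≤ 55.25, so it lies inside.
All remaining points lie in this disk, and no smaller disk contains both endpoints, so this is the minimum enclosing circle.

55.25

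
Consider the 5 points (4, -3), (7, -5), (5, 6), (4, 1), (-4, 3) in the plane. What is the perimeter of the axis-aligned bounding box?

Width = max x − min x = 7 − (-4) = 11.
Height = max y − min y = 6 − (-5) = 11.
Perimeter = 2(11 + 11) = 44.

44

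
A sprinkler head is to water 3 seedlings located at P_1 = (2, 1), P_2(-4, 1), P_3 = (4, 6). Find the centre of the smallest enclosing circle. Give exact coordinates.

Side lengths²: P_1P_2² = 36, P_1P_3² = 29, P_2P_3² = 89.
Since P_2P_3² = 89 ≥ 36 + 29 = 65, the angle opposite P_2P_3 is not acute, so the smallest enclosing circle has P_2P_3 as diameter.
Centre = midpoint of P_2P_3 = (0, 3.5), r² = 89/4 = 22.25.
Centre = (0, 3.5).

(0, 3.5)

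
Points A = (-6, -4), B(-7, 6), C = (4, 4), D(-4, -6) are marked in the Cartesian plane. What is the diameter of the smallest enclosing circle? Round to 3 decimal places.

14.056

The minimum enclosing circle of a finite set is fixed by two of the points (as a diameter) or three (as a circumcircle).
The minimum enclosing circle is determined by three boundary points: B, C, D.
Their circumcentre is (-95/42, 17/21) with r² = 87125/1764.
The farthest remaining point A is at distance² 65453/1764 ≤ 87125/1764.
Diameter = 2r = 2√(87125/1764) ≈ 14.056.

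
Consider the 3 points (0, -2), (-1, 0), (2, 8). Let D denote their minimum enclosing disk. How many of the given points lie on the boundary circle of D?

Call the three points A, B, C in the order given.
Side lengths²: AB² = 5, AC² = 104, BC² = 73.
Since AC² = 104 ≥ 73 + 5 = 78, the angle opposite AC is not acute, so the smallest enclosing circle has AC as diameter.
Centre = midpoint of AC = (1, 3), r² = 104/4 = 26.
The points at distance exactly r from the centre are (0, -2), (2, 8) — 2 points.

2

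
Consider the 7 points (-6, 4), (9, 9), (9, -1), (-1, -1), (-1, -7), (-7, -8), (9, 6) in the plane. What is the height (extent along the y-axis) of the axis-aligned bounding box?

17

max y = 9, min y = -8, so height = 17.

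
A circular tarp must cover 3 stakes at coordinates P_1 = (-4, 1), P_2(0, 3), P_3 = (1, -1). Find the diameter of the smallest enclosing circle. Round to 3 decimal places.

Side lengths²: P_1P_2² = 20, P_1P_3² = 29, P_2P_3² = 17.
Since P_1P_3² = 29 < 20 + 17 = 37, the triangle is acute, so the smallest enclosing circle is the circumcircle.
Circumcentre = (-23/18, 5/9), r² = 2465/324.
Diameter = 2r = 2√(2465/324) ≈ 5.517.

5.517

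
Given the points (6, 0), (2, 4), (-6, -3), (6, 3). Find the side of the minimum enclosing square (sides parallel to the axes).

12

The bounding box has width 12 and height 7.
An axis-aligned square enclosing the set must have side ≥ max(width, height).
So the minimum side is max(12, 7) = 12.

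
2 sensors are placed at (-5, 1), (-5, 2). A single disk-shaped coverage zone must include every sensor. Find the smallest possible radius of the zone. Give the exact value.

0.5

The smallest circle enclosing two points has them as diameter endpoints.
Centre = midpoint = (-5, 1.5); r² = |(-5, 1)−(-5, 2)|²/4 = 1/4 = 0.25.
r = √(0.25) = 0.5.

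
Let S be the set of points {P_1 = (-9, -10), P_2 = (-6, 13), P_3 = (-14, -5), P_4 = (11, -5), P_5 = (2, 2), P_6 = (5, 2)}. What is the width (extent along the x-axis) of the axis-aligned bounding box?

25

max x = 11, min x = -14, so width = 25.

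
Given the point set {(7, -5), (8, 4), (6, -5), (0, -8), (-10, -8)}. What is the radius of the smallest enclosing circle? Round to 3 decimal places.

The minimum enclosing circle of a finite set is fixed by two of the points (as a diameter) or three (as a circumcircle).
The farthest pair is (8, 4)–(-10, -8) with squared distance 468. The circle on this segment as diameter has centre (-1, -2) and r² = 468/4 = 117.
Check (7, -5): distance² to centre = 73 ≤ 117, so it lies inside.
All remaining points lie in this disk, and no smaller disk contains both endpoints, so this is the minimum enclosing circle.
r = √117 ≈ 10.817.

10.817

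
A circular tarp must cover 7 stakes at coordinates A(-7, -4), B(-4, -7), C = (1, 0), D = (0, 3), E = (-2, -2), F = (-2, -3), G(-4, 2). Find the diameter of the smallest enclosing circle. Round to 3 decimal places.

10.770

By Welzl's lemma the MEC is supported by two points (diametrically opposite) or three points (on a circumcircle).
The farthest pair is B–D with squared distance 116. The circle on this segment as diameter has centre (-2, -2) and r² = 116/4 = 29.
Check A: distance² to centre = 29 ≤ 29, so it lies inside.
All remaining points lie in this disk, and no smaller disk contains both endpoints, so this is the minimum enclosing circle.
Diameter = 2r = 2√29 ≈ 10.770.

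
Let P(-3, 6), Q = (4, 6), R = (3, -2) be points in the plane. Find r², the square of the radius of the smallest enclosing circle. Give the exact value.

Side lengths²: PQ² = 49, PR² = 100, QR² = 65.
Since PR² = 100 < 65 + 49 = 114, the triangle is acute, so the smallest enclosing circle is the circumcircle.
Circumcentre = (0.5, 2.375), r² = 25.390625.

25.390625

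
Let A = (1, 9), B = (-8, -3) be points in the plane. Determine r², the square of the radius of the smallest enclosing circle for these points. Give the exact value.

56.25

The smallest circle enclosing two points has them as diameter endpoints.
Centre = midpoint = (-3.5, 3); r² = |AB|²/4 = 225/4 = 56.25.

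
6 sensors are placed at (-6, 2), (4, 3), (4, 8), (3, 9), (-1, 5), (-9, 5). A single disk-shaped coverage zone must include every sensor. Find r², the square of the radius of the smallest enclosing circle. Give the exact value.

15397/338

A smallest enclosing disk is always determined by at most three of the input points on its boundary.
The minimum enclosing circle is determined by three boundary points: (4, 3), (4, 8), (-9, 5).
Their circumcentre is (-59/26, 5.5) with r² = 15397/338.
The farthest remaining point (3, 9) is at distance² 13525/338 ≤ 15397/338.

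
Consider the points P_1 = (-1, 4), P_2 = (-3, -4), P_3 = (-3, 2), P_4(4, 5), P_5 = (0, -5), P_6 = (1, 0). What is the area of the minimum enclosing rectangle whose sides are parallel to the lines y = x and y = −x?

80

In coordinates u = x + y, v = x − y the rectangle is axis-aligned; the map (x,y)→(u,v) scales areas by 2.
u-values: 3, -7, -1, 9, -5, 1; range = 9 − (-7) = 16.
v-values: -5, 1, -5, -1, 5, 1; range = 5 − (-5) = 10.
Area = (16 × 10) / 2 = 80.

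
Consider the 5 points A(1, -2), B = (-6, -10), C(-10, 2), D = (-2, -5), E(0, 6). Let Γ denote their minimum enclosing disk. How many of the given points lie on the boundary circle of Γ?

2

A smallest enclosing disk is always determined by at most three of the input points on its boundary.
The farthest pair is B–E with squared distance 292. The circle on this segment as diameter has centre (-3, -2) and r² = 292/4 = 73.
Check A: distance² to centre = 16 ≤ 73, so it lies inside.
All remaining points lie in this disk, and no smaller disk contains both endpoints, so this is the minimum enclosing circle.
The points at distance exactly r from the centre are B, E — 2 points.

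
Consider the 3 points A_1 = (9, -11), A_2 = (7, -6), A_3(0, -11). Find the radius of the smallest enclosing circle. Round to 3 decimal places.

Side lengths²: A_1A_2² = 29, A_1A_3² = 81, A_2A_3² = 74.
Since A_1A_3² = 81 < 74 + 29 = 103, the triangle is acute, so the smallest enclosing circle is the circumcircle.
Circumcentre = (4.5, -9.9), r² = 21.46.
r = √(21.46) ≈ 4.632.

4.632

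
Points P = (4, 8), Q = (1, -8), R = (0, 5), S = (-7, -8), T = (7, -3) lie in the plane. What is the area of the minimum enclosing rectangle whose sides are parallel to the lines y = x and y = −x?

202.5

In coordinates u = x + y, v = x − y the rectangle is axis-aligned; the map (x,y)→(u,v) scales areas by 2.
u-values: 12, -7, 5, -15, 4; range = 12 − (-15) = 27.
v-values: -4, 9, -5, 1, 10; range = 10 − (-5) = 15.
Area = (27 × 15) / 2 = 202.5.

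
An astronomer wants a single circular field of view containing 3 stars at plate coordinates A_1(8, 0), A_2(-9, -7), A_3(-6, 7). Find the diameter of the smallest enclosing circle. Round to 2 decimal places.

Side lengths²: A_1A_2² = 338, A_1A_3² = 245, A_2A_3² = 205.
Since A_1A_2² = 338 < 245 + 205 = 450, the triangle is acute, so the smallest enclosing circle is the circumcircle.
Circumcentre = (-87/62, -81/62), r² = 173225/1922.
Diameter = 2r = 2√(173225/1922) ≈ 18.99.

18.99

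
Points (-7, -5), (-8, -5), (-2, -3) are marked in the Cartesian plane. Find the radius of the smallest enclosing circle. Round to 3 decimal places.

Call the three points A, B, C in the order given.
Side lengths²: AB² = 1, AC² = 29, BC² = 40.
Since BC² = 40 ≥ 29 + 1 = 30, the angle opposite BC is not acute, so the smallest enclosing circle has BC as diameter.
Centre = midpoint of BC = (-5, -4), r² = 40/4 = 10.
r = √10 ≈ 3.162.

3.162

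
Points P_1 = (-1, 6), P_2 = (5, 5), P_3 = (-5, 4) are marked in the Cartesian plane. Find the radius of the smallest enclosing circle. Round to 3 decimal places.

Side lengths²: P_1P_2² = 37, P_1P_3² = 20, P_2P_3² = 101.
Since P_2P_3² = 101 ≥ 37 + 20 = 57, the angle opposite P_2P_3 is not acute, so the smallest enclosing circle has P_2P_3 as diameter.
Centre = midpoint of P_2P_3 = (0, 4.5), r² = 101/4 = 25.25.
r = √(25.25) ≈ 5.025.

5.025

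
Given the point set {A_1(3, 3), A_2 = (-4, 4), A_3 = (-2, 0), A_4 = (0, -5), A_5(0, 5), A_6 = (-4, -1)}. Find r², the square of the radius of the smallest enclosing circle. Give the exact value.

The minimum enclosing circle of a finite set is fixed by two of the points (as a diameter) or three (as a circumcircle).
The minimum enclosing circle is determined by three boundary points: A_2, A_4, A_5.
Their circumcentre is (-0.875, 0) with r² = 25.765625.
The farthest remaining point A_1 is at distance² 24.015625 ≤ 25.765625.

25.765625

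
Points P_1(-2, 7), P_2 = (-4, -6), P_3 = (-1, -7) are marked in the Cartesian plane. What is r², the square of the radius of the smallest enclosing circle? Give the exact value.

Side lengths²: P_1P_2² = 173, P_1P_3² = 197, P_2P_3² = 10.
Since P_1P_3² = 197 ≥ 173 + 10 = 183, the angle opposite P_1P_3 is not acute, so the smallest enclosing circle has P_1P_3 as diameter.
Centre = midpoint of P_1P_3 = (-1.5, 0), r² = 197/4 = 49.25.

49.25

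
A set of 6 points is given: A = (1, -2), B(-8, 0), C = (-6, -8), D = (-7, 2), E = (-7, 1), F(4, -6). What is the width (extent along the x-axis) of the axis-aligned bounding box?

12

max x = 4, min x = -8, so width = 12.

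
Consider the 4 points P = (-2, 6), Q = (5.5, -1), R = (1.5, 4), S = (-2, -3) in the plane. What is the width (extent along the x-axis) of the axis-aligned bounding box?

7.5

max x = 5.5, min x = -2, so width = 7.5.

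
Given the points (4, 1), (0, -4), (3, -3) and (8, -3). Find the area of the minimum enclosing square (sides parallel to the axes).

64

The bounding box has width 8 and height 5.
An axis-aligned square enclosing the set must have side ≥ max(width, height).
So the minimum side is max(8, 5) = 8.
Area = 8² = 64.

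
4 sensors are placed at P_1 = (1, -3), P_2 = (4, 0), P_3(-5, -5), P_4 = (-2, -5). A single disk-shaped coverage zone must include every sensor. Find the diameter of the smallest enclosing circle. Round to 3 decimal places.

The farthest pair is P_2–P_3 with squared distance 106. The circle on this segment as diameter has centre (-0.5, -2.5) and r² = 106/4 = 26.5.
Check P_1: distance² to centre = 2.5 ≤ 26.5, so it lies inside.
All remaining points lie in this disk, and no smaller disk contains both endpoints, so this is the minimum enclosing circle.
Diameter = 2r = 2√(26.5) ≈ 10.296.

10.296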